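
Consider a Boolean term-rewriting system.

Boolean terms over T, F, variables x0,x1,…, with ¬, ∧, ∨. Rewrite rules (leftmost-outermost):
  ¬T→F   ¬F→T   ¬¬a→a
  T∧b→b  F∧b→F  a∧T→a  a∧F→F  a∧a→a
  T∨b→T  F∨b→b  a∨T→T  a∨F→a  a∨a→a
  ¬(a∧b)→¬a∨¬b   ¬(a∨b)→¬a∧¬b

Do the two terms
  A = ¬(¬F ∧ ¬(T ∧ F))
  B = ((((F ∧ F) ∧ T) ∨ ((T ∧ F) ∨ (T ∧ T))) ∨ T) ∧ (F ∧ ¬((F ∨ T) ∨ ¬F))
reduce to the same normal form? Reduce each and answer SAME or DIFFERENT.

Answer: SAME — A ⇓ F, B ⇓ F

Derivation:
Term A:
  start: ¬(¬F ∧ ¬(T ∧ F))
  step 1: ¬¬F ∨ ¬¬(T ∧ F)
  step 2: F ∨ ¬¬(T ∧ F)
  step 3: ¬¬(T ∧ F)
  step 4: T ∧ F
  step 5: F

Term B:
  start: ((((F ∧ F) ∧ T) ∨ ((T ∧ F) ∨ (T ∧ T))) ∨ T) ∧ (F ∧ ¬((F ∨ T) ∨ ¬F))
  step 1: T ∧ (F ∧ ¬((F ∨ T) ∨ ¬F))
  step 2: F ∧ ¬((F ∨ T) ∨ ¬F)
  step 3: F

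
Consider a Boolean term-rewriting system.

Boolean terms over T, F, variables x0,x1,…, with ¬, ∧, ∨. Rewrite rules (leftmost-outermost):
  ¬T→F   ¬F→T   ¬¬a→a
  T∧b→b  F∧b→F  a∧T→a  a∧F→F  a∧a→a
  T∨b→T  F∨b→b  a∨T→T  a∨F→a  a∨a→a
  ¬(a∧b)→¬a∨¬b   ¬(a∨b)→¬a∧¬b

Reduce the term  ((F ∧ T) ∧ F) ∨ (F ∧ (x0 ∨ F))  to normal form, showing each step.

Answer: normal form = F  (in 3 steps)

Working:
  start: ((F ∧ T) ∧ F) ∨ (F ∧ (x0 ∨ F))
  step 1: F ∨ (F ∧ (x0 ∨ F))
  step 2: F ∧ (x0 ∨ F)
  step 3: F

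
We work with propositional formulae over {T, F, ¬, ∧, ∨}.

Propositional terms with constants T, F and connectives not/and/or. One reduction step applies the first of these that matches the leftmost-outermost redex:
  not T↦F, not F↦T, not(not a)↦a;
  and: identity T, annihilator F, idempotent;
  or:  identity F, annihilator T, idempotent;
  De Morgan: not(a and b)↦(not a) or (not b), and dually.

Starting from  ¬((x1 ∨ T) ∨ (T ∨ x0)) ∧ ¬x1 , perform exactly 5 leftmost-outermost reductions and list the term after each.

Answer: after 5 steps: F ∧ ¬x1

Working:
  start: ¬((x1 ∨ T) ∨ (T ∨ x0)) ∧ ¬x1
  [1] (¬(x1 ∨ T) ∧ ¬(T ∨ x0)) ∧ ¬x1
  [2] ((¬x1 ∧ ¬T) ∧ ¬(T ∨ x0)) ∧ ¬x1
  [3] ((¬x1 ∧ F) ∧ ¬(T ∨ x0)) ∧ ¬x1
  [4] (F ∧ ¬(T ∨ x0)) ∧ ¬x1
  [5] F ∧ ¬x1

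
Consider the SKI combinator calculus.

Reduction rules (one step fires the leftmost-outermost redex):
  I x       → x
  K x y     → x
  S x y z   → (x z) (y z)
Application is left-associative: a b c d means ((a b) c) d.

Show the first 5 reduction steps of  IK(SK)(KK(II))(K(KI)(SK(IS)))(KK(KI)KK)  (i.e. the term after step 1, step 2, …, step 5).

Answer: after 5 steps: KKK

Derivation:
  start: IK(SK)(KK(II))(K(KI)(SK(IS)))(KK(KI)KK)
  step 1: K(SK)(KK(II))(K(KI)(SK(IS)))(KK(KI)KK)
  step 2: SK(K(KI)(SK(IS)))(KK(KI)KK)
  step 3: K(KK(KI)KK)(K(KI)(SK(IS))(KK(KI)KK))
  step 4: KK(KI)KK
  step 5: KKK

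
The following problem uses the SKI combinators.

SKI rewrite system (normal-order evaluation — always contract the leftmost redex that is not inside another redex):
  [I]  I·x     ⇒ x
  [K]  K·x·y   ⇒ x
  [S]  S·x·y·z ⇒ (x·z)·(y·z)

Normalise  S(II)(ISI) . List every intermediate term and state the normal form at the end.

  start: S(II)(ISI)
  →1  SI(ISI)
  →2  SI(SI)

Answer: normal form = SI(SI)  (in 2 steps)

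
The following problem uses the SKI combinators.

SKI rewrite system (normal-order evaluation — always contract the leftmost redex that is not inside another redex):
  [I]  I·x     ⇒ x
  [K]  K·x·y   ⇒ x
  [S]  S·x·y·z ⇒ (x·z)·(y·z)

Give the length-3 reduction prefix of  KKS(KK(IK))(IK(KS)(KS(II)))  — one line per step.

Answer: after 3 steps: K

Working:
  start: KKS(KK(IK))(IK(KS)(KS(II)))
  →1  K(KK(IK))(IK(KS)(KS(II)))
  →2  KK(IK)
  →3  K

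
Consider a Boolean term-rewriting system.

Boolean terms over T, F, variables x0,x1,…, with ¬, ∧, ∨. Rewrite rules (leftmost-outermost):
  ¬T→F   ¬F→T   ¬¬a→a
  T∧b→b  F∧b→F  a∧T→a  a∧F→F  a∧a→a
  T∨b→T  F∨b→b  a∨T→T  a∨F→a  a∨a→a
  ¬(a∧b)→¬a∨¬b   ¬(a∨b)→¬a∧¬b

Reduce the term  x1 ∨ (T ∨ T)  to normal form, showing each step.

  start: x1 ∨ (T ∨ T)
  [1] x1 ∨ T
  [2] T

Answer: normal form = T  (in 2 steps)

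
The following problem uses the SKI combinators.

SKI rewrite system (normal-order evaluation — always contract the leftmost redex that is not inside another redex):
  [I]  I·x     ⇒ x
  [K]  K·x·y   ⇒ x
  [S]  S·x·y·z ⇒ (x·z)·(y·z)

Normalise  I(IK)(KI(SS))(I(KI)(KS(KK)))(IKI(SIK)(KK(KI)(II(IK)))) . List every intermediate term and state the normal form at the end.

Answer: normal form = KK  (in 12 steps)

Reduction:
  start: I(IK)(KI(SS))(I(KI)(KS(KK)))(IKI(SIK)(KK(KI)(II(IK))))
  →1  IK(KI(SS))(I(KI)(KS(KK)))(IKI(SIK)(KK(KI)(II(IK))))
  →2  K(KI(SS))(I(KI)(KS(KK)))(IKI(SIK)(KK(KI)(II(IK))))
  →3  KI(SS)(IKI(SIK)(KK(KI)(II(IK))))
  →4  I(IKI(SIK)(KK(KI)(II(IK))))
  →5  IKI(SIK)(KK(KI)(II(IK)))
  →6  KI(SIK)(KK(KI)(II(IK)))
  →7  I(KK(KI)(II(IK)))
  →8  KK(KI)(II(IK))
  →9  K(II(IK))
  →10  K(I(IK))
  →11  K(IK)
  →12  KK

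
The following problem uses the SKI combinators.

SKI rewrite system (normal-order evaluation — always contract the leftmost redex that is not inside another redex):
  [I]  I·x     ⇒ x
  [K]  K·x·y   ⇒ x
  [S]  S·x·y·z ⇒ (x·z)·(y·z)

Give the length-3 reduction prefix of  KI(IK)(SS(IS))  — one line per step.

  start: KI(IK)(SS(IS))
  [1] I(SS(IS))
  [2] SS(IS)
  [3] SSS

Answer: after 3 steps: SSS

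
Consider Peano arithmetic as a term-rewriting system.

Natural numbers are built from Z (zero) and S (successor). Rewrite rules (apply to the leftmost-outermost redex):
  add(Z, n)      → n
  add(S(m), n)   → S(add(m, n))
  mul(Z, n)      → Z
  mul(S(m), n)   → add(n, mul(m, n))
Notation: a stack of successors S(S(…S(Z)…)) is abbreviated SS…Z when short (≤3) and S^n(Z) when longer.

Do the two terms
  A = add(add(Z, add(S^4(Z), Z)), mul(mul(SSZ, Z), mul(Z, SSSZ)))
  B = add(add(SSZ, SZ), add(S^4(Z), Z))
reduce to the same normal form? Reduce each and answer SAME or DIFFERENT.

Answer: DIFFERENT — A ⇓ S^4(Z), B ⇓ S^7(Z)

Working:
Term A:
  start: add(add(Z, add(S^4(Z), Z)), mul(mul(SSZ, Z), mul(Z, SSSZ)))
  →1  add(add(S^4(Z), Z), mul(mul(SSZ, Z), mul(Z, SSSZ)))
  →2  add(S(add(SSSZ, Z)), mul(mul(SSZ, Z), mul(Z, SSSZ)))
  →3  S(add(add(SSSZ, Z), mul(mul(SSZ, Z), mul(Z, SSSZ))))
  →4  S(add(S(add(SSZ, Z)), mul(mul(SSZ, Z), mul(Z, SSSZ))))
  →5  S(S(add(add(SSZ, Z), mul(mul(SSZ, Z), mul(Z, SSSZ)))))
  →6  S(S(add(S(add(SZ, Z)), mul(mul(SSZ, Z), mul(Z, SSSZ)))))
  →7  S(S(S(add(add(SZ, Z), mul(mul(SSZ, Z), mul(Z, SSSZ))))))
  →8  S(S(S(add(S(add(Z, Z)), mul(mul(SSZ, Z), mul(Z, SSSZ))))))
  →9  S(S(S(S(add(add(Z, Z), mul(mul(SSZ, Z), mul(Z, SSSZ)))))))
  →10  S(S(S(S(add(Z, mul(mul(SSZ, Z), mul(Z, SSSZ)))))))
  →11  S(S(S(S(mul(mul(SSZ, Z), mul(Z, SSSZ))))))
  →12  S(S(S(S(mul(add(Z, mul(SZ, Z)), mul(Z, SSSZ))))))
  →13  S(S(S(S(mul(mul(SZ, Z), mul(Z, SSSZ))))))
  →14  S(S(S(S(mul(add(Z, mul(Z, Z)), mul(Z, SSSZ))))))
  →15  S(S(S(S(mul(mul(Z, Z), mul(Z, SSSZ))))))
  →16  S(S(S(S(mul(Z, mul(Z, SSSZ))))))
  →17  S^4(Z)

Term B:
  start: add(add(SSZ, SZ), add(S^4(Z), Z))
  →1  add(S(add(SZ, SZ)), add(S^4(Z), Z))
  →2  S(add(add(SZ, SZ), add(S^4(Z), Z)))
  →3  S(add(S(add(Z, SZ)), add(S^4(Z), Z)))
  →4  S(S(add(add(Z, SZ), add(S^4(Z), Z))))
  →5  S(S(add(SZ, add(S^4(Z), Z))))
  →6  S(S(S(add(Z, add(S^4(Z), Z)))))
  →7  S(S(S(add(S^4(Z), Z))))
  →8  S(S(S(S(add(SSSZ, Z)))))
  →9  S(S(S(S(S(add(SSZ, Z))))))
  →10  S(S(S(S(S(S(add(SZ, Z)))))))
  →11  S(S(S(S(S(S(S(add(Z, Z))))))))
  →12  S^7(Z)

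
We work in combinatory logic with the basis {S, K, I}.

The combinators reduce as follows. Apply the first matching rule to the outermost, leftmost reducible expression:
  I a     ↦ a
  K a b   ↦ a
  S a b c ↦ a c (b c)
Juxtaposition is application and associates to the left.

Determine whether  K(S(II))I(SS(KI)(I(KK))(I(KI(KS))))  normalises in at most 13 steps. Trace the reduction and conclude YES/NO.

Answer: YES — reaches normal form SI(KI) in 10 ≤ 13 steps

Working:
  start: K(S(II))I(SS(KI)(I(KK))(I(KI(KS))))
  [1] S(II)(SS(KI)(I(KK))(I(KI(KS))))
  [2] SI(SS(KI)(I(KK))(I(KI(KS))))
  [3] SI(S(I(KK))(KI(I(KK)))(I(KI(KS))))
  [4] SI(I(KK)(I(KI(KS)))(KI(I(KK))(I(KI(KS)))))
  [5] SI(KK(I(KI(KS)))(KI(I(KK))(I(KI(KS)))))
  [6] SI(K(KI(I(KK))(I(KI(KS)))))
  [7] SI(K(I(I(KI(KS)))))
  [8] SI(K(I(KI(KS))))
  [9] SI(K(KI(KS)))
  [10] SI(KI)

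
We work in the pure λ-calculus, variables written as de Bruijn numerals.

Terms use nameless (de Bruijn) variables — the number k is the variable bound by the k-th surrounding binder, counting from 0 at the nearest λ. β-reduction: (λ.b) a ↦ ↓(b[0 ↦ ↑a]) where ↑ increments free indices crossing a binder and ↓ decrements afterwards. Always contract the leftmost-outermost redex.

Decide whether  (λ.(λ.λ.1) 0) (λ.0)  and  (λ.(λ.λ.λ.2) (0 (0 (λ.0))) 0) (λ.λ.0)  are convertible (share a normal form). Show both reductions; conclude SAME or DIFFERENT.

Answer: SAME — A ⇓ λ.λ.0, B ⇓ λ.λ.0

Working:
Term A:
  start: (λ.(λ.λ.1) 0) (λ.0)
  step 1: (λ.λ.1) (λ.0)
  step 2: λ.λ.0

Term B:
  start: (λ.(λ.λ.λ.2) (0 (0 (λ.0))) 0) (λ.λ.0)
  step 1: (λ.λ.λ.2) ((λ.λ.0) ((λ.λ.0) (λ.0))) (λ.λ.0)
  step 2: (λ.λ.(λ.λ.0) ((λ.λ.0) (λ.0))) (λ.λ.0)
  step 3: λ.(λ.λ.0) ((λ.λ.0) (λ.0))
  step 4: λ.λ.0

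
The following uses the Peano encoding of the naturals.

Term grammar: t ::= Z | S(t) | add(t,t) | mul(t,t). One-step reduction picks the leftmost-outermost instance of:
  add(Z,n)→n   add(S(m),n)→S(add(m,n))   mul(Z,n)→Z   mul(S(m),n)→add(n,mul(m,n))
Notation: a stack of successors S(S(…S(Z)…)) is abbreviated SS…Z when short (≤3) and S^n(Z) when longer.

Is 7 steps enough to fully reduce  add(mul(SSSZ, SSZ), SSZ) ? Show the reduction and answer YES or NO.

Answer: NO — after 7 steps the term is S(S(add(add(SSZ, mul(SZ, SSZ)), SSZ))), not yet normal

Reduction:
  start: add(mul(SSSZ, SSZ), SSZ)
  step 1: add(add(SSZ, mul(SSZ, SSZ)), SSZ)
  step 2: add(S(add(SZ, mul(SSZ, SSZ))), SSZ)
  step 3: S(add(add(SZ, mul(SSZ, SSZ)), SSZ))
  step 4: S(add(S(add(Z, mul(SSZ, SSZ))), SSZ))
  step 5: S(S(add(add(Z, mul(SSZ, SSZ)), SSZ)))
  step 6: S(S(add(mul(SSZ, SSZ), SSZ)))
  step 7: S(S(add(add(SSZ, mul(SZ, SSZ)), SSZ)))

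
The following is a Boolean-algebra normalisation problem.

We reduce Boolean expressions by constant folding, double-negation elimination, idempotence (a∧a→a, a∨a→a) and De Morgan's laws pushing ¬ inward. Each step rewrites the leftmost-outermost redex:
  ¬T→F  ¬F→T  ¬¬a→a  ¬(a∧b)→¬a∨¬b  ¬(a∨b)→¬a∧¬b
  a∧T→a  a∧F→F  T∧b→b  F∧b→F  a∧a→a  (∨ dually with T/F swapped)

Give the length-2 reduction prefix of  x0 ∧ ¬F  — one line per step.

Answer: after 2 steps: x0

Working:
  start: x0 ∧ ¬F
  [1] x0 ∧ T
  [2] x0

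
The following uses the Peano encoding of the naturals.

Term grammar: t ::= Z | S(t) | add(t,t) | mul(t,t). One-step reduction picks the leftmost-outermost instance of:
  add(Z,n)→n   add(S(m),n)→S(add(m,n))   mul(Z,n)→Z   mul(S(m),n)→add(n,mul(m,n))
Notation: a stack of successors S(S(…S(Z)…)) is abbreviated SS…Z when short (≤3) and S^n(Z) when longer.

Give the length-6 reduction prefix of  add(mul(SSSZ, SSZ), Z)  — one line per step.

  start: add(mul(SSSZ, SSZ), Z)
  step 1: add(add(SSZ, mul(SSZ, SSZ)), Z)
  step 2: add(S(add(SZ, mul(SSZ, SSZ))), Z)
  step 3: S(add(add(SZ, mul(SSZ, SSZ)), Z))
  step 4: S(add(S(add(Z, mul(SSZ, SSZ))), Z))
  step 5: S(S(add(add(Z, mul(SSZ, SSZ)), Z)))
  step 6: S(S(add(mul(SSZ, SSZ), Z)))

Answer: after 6 steps: S(S(add(mul(SSZ, SSZ), Z)))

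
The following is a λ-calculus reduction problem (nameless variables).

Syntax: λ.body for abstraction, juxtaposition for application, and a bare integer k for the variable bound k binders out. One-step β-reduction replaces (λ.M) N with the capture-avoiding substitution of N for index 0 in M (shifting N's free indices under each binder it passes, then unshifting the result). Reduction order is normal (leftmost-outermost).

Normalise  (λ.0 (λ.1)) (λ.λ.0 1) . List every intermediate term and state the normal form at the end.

  start: (λ.0 (λ.1)) (λ.λ.0 1)
  step 1: (λ.λ.0 1) (λ.λ.λ.0 1)
  step 2: λ.0 (λ.λ.λ.0 1)

Answer: normal form = λ.0 (λ.λ.λ.0 1)  (in 2 steps)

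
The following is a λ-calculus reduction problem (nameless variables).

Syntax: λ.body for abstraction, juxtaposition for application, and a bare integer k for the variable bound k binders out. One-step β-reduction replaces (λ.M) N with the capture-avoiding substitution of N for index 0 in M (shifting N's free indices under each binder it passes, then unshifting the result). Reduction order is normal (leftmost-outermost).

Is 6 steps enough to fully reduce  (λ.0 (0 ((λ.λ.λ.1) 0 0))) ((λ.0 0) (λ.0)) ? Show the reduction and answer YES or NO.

Answer: NO — after 6 steps the term is (λ.0) ((λ.λ.λ.1) ((λ.0 0) (λ.0)) ((λ.0 0) (λ.0))), not yet normal

Reduction:
  start: (λ.0 (0 ((λ.λ.λ.1) 0 0))) ((λ.0 0) (λ.0))
  →1  (λ.0 0) (λ.0) ((λ.0 0) (λ.0) ((λ.λ.λ.1) ((λ.0 0) (λ.0)) ((λ.0 0) (λ.0))))
  →2  (λ.0) (λ.0) ((λ.0 0) (λ.0) ((λ.λ.λ.1) ((λ.0 0) (λ.0)) ((λ.0 0) (λ.0))))
  →3  (λ.0) ((λ.0 0) (λ.0) ((λ.λ.λ.1) ((λ.0 0) (λ.0)) ((λ.0 0) (λ.0))))
  →4  (λ.0 0) (λ.0) ((λ.λ.λ.1) ((λ.0 0) (λ.0)) ((λ.0 0) (λ.0)))
  →5  (λ.0) (λ.0) ((λ.λ.λ.1) ((λ.0 0) (λ.0)) ((λ.0 0) (λ.0)))
  →6  (λ.0) ((λ.λ.λ.1) ((λ.0 0) (λ.0)) ((λ.0 0) (λ.0)))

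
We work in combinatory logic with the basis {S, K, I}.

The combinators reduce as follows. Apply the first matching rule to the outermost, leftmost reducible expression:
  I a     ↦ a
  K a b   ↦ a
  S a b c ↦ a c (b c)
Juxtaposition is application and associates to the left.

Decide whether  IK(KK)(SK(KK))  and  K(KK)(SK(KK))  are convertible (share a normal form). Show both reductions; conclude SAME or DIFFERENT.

Term A:
  start: IK(KK)(SK(KK))
  step 1: K(KK)(SK(KK))
  step 2: KK

Term B:
  start: K(KK)(SK(KK))
  step 1: KK

Answer: SAME — A ⇓ KK, B ⇓ KK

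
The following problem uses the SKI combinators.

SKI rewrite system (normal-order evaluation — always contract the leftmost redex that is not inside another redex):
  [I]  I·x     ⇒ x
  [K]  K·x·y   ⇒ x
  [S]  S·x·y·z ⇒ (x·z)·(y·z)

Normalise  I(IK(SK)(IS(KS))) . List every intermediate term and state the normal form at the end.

Answer: normal form = SK  (in 3 steps)

Working:
  start: I(IK(SK)(IS(KS)))
  step 1: IK(SK)(IS(KS))
  step 2: K(SK)(IS(KS))
  step 3: SK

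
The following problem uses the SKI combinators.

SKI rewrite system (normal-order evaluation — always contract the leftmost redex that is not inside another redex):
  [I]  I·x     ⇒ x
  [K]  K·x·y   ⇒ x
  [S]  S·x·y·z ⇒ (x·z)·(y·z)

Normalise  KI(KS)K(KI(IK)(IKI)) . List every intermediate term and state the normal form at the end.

  start: KI(KS)K(KI(IK)(IKI))
  [1] IK(KI(IK)(IKI))
  [2] K(KI(IK)(IKI))
  [3] K(I(IKI))
  [4] K(IKI)
  [5] K(KI)

Answer: normal form = K(KI)  (in 5 steps)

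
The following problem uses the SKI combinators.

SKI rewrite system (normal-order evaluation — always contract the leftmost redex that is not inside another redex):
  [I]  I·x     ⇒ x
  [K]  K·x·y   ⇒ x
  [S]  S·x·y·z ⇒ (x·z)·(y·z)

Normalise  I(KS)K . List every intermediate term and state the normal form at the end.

  start: I(KS)K
  →1  KSK
  →2  S

Answer: normal form = S  (in 2 steps)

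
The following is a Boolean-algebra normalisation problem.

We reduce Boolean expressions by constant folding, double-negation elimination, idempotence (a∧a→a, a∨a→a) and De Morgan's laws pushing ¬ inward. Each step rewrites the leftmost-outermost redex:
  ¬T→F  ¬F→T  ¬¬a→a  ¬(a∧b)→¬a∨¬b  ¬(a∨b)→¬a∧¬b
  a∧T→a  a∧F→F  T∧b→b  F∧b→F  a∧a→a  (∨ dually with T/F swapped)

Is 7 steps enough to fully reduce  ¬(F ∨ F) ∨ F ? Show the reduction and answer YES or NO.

  start: ¬(F ∨ F) ∨ F
  [1] ¬(F ∨ F)
  [2] ¬F ∧ ¬F
  [3] ¬F
  [4] T

Answer: YES — reaches normal form T in 4 ≤ 7 steps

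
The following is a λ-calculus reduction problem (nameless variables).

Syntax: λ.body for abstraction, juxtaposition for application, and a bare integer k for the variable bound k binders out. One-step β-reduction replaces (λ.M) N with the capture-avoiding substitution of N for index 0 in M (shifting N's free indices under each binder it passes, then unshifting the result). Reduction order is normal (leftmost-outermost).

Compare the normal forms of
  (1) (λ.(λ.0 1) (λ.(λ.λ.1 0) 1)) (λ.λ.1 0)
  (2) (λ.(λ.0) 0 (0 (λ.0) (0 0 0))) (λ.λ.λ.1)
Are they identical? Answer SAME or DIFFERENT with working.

Answer: DIFFERENT — A ⇓ λ.λ.1 0, B ⇓ λ.λ.1

Derivation:
Term A:
  start: (λ.(λ.0 1) (λ.(λ.λ.1 0) 1)) (λ.λ.1 0)
  step 1: (λ.0 (λ.λ.1 0)) (λ.(λ.λ.1 0) (λ.λ.1 0))
  step 2: (λ.(λ.λ.1 0) (λ.λ.1 0)) (λ.λ.1 0)
  step 3: (λ.λ.1 0) (λ.λ.1 0)
  step 4: λ.(λ.λ.1 0) 0
  step 5: λ.λ.1 0

Term B:
  start: (λ.(λ.0) 0 (0 (λ.0) (0 0 0))) (λ.λ.λ.1)
  step 1: (λ.0) (λ.λ.λ.1) ((λ.λ.λ.1) (λ.0) ((λ.λ.λ.1) (λ.λ.λ.1) (λ.λ.λ.1)))
  step 2: (λ.λ.λ.1) ((λ.λ.λ.1) (λ.0) ((λ.λ.λ.1) (λ.λ.λ.1) (λ.λ.λ.1)))
  step 3: λ.λ.1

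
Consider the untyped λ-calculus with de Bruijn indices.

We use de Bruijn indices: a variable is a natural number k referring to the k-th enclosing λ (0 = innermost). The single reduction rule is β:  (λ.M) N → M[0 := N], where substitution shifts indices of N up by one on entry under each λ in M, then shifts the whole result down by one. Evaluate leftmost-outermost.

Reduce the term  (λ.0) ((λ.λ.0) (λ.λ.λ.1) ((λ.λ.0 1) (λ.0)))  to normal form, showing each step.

  start: (λ.0) ((λ.λ.0) (λ.λ.λ.1) ((λ.λ.0 1) (λ.0)))
  [1] (λ.λ.0) (λ.λ.λ.1) ((λ.λ.0 1) (λ.0))
  [2] (λ.0) ((λ.λ.0 1) (λ.0))
  [3] (λ.λ.0 1) (λ.0)
  [4] λ.0 (λ.0)

Answer: normal form = λ.0 (λ.0)  (in 4 steps)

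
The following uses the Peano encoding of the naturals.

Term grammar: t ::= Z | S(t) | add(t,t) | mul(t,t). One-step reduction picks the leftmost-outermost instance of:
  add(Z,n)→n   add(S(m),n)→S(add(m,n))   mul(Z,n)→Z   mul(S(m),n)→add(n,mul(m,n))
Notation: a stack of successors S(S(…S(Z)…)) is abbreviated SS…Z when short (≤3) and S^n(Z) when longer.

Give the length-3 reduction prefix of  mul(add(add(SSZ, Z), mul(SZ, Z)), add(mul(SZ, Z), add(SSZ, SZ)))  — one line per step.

  start: mul(add(add(SSZ, Z), mul(SZ, Z)), add(mul(SZ, Z), add(SSZ, SZ)))
  step 1: mul(add(S(add(SZ, Z)), mul(SZ, Z)), add(mul(SZ, Z), add(SSZ, SZ)))
  step 2: mul(S(add(add(SZ, Z), mul(SZ, Z))), add(mul(SZ, Z), add(SSZ, SZ)))
  step 3: add(add(mul(SZ, Z), add(SSZ, SZ)), mul(add(add(SZ, Z), mul(SZ, Z)), add(mul(SZ, Z), add(SSZ, SZ))))

Answer: after 3 steps: add(add(mul(SZ, Z), add(SSZ, SZ)), mul(add(add(SZ, Z), mul(SZ, Z)), add(mul(SZ, Z), add(SSZ, SZ))))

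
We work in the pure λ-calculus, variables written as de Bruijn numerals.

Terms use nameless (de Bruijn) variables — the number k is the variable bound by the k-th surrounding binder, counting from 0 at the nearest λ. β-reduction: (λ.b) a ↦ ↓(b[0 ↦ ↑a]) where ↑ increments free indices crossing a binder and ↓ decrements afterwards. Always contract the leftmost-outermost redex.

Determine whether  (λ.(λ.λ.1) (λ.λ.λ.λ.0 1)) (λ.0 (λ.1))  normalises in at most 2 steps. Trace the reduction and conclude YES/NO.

Answer: YES — reaches normal form λ.λ.λ.λ.λ.0 1 in 2 ≤ 2 steps

Working:
  start: (λ.(λ.λ.1) (λ.λ.λ.λ.0 1)) (λ.0 (λ.1))
  step 1: (λ.λ.1) (λ.λ.λ.λ.0 1)
  step 2: λ.λ.λ.λ.λ.0 1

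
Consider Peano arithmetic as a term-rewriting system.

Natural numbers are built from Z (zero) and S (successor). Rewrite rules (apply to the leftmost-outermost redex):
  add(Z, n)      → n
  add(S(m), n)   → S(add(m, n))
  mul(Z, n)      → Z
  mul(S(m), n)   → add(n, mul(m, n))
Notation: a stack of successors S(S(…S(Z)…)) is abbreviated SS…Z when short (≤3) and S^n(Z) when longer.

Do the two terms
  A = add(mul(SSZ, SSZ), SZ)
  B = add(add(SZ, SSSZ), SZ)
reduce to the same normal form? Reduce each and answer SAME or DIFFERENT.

Term A:
  start: add(mul(SSZ, SSZ), SZ)
  →1  add(add(SSZ, mul(SZ, SSZ)), SZ)
  →2  add(S(add(SZ, mul(SZ, SSZ))), SZ)
  →3  S(add(add(SZ, mul(SZ, SSZ)), SZ))
  →4  S(add(S(add(Z, mul(SZ, SSZ))), SZ))
  →5  S(S(add(add(Z, mul(SZ, SSZ)), SZ)))
  →6  S(S(add(mul(SZ, SSZ), SZ)))
  →7  S(S(add(add(SSZ, mul(Z, SSZ)), SZ)))
  →8  S(S(add(S(add(SZ, mul(Z, SSZ))), SZ)))
  →9  S(S(S(add(add(SZ, mul(Z, SSZ)), SZ))))
  →10  S(S(S(add(S(add(Z, mul(Z, SSZ))), SZ))))
  →11  S(S(S(S(add(add(Z, mul(Z, SSZ)), SZ)))))
  →12  S(S(S(S(add(mul(Z, SSZ), SZ)))))
  →13  S(S(S(S(add(Z, SZ)))))
  →14  S^5(Z)

Term B:
  start: add(add(SZ, SSSZ), SZ)
  →1  add(S(add(Z, SSSZ)), SZ)
  →2  S(add(add(Z, SSSZ), SZ))
  →3  S(add(SSSZ, SZ))
  →4  S(S(add(SSZ, SZ)))
  →5  S(S(S(add(SZ, SZ))))
  →6  S(S(S(S(add(Z, SZ)))))
  →7  S^5(Z)

Answer: SAME — A ⇓ S^5(Z), B ⇓ S^5(Z)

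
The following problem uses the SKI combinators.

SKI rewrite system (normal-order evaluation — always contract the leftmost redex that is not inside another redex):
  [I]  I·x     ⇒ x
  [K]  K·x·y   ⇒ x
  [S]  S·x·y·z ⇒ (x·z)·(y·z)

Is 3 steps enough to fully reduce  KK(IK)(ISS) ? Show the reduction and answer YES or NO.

Answer: YES — reaches normal form K(SS) in 2 ≤ 3 steps

Derivation:
  start: KK(IK)(ISS)
  step 1: K(ISS)
  step 2: K(SS)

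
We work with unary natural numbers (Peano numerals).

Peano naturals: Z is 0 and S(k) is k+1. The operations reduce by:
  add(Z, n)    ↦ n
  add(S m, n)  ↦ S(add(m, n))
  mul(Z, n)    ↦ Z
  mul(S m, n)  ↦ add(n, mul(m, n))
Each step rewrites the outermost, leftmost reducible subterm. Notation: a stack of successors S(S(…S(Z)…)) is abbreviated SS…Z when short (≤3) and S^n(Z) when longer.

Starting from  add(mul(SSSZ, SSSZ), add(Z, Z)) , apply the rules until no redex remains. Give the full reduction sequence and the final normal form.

  start: add(mul(SSSZ, SSSZ), add(Z, Z))
  step 1: add(add(SSSZ, mul(SSZ, SSSZ)), add(Z, Z))
  step 2: add(S(add(SSZ, mul(SSZ, SSSZ))), add(Z, Z))
  step 3: S(add(add(SSZ, mul(SSZ, SSSZ)), add(Z, Z)))
  step 4: S(add(S(add(SZ, mul(SSZ, SSSZ))), add(Z, Z)))
  step 5: S(S(add(add(SZ, mul(SSZ, SSSZ)), add(Z, Z))))
  step 6: S(S(add(S(add(Z, mul(SSZ, SSSZ))), add(Z, Z))))
  step 7: S(S(S(add(add(Z, mul(SSZ, SSSZ)), add(Z, Z)))))
  step 8: S(S(S(add(mul(SSZ, SSSZ), add(Z, Z)))))
  step 9: S(S(S(add(add(SSSZ, mul(SZ, SSSZ)), add(Z, Z)))))
  step 10: S(S(S(add(S(add(SSZ, mul(SZ, SSSZ))), add(Z, Z)))))
  step 11: S(S(S(S(add(add(SSZ, mul(SZ, SSSZ)), add(Z, Z))))))
  step 12: S(S(S(S(add(S(add(SZ, mul(SZ, SSSZ))), add(Z, Z))))))
  step 13: S(S(S(S(S(add(add(SZ, mul(SZ, SSSZ)), add(Z, Z)))))))
  step 14: S(S(S(S(S(add(S(add(Z, mul(SZ, SSSZ))), add(Z, Z)))))))
  step 15: S(S(S(S(S(S(add(add(Z, mul(SZ, SSSZ)), add(Z, Z))))))))
  step 16: S(S(S(S(S(S(add(mul(SZ, SSSZ), add(Z, Z))))))))
  step 17: S(S(S(S(S(S(add(add(SSSZ, mul(Z, SSSZ)), add(Z, Z))))))))
  step 18: S(S(S(S(S(S(add(S(add(SSZ, mul(Z, SSSZ))), add(Z, Z))))))))
  step 19: S(S(S(S(S(S(S(add(add(SSZ, mul(Z, SSSZ)), add(Z, Z)))))))))
  step 20: S(S(S(S(S(S(S(add(S(add(SZ, mul(Z, SSSZ))), add(Z, Z)))))))))
  step 21: S(S(S(S(S(S(S(S(add(add(SZ, mul(Z, SSSZ)), add(Z, Z))))))))))
  step 22: S(S(S(S(S(S(S(S(add(S(add(Z, mul(Z, SSSZ))), add(Z, Z))))))))))
  step 23: S(S(S(S(S(S(S(S(S(add(add(Z, mul(Z, SSSZ)), add(Z, Z)))))))))))
  step 24: S(S(S(S(S(S(S(S(S(add(mul(Z, SSSZ), add(Z, Z)))))))))))
  step 25: S(S(S(S(S(S(S(S(S(add(Z, add(Z, Z)))))))))))
  step 26: S(S(S(S(S(S(S(S(S(add(Z, Z))))))))))
  step 27: S^9(Z)

Answer: normal form = S^9(Z)  (in 27 steps)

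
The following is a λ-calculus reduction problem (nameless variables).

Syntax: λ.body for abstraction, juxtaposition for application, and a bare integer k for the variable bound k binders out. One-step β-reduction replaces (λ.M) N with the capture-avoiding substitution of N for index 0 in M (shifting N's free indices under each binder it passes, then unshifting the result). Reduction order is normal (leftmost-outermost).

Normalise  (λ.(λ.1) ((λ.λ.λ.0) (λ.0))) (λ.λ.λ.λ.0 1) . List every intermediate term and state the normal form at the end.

Answer: normal form = λ.λ.λ.λ.0 1  (in 2 steps)

Derivation:
  start: (λ.(λ.1) ((λ.λ.λ.0) (λ.0))) (λ.λ.λ.λ.0 1)
  step 1: (λ.λ.λ.λ.λ.0 1) ((λ.λ.λ.0) (λ.0))
  step 2: λ.λ.λ.λ.0 1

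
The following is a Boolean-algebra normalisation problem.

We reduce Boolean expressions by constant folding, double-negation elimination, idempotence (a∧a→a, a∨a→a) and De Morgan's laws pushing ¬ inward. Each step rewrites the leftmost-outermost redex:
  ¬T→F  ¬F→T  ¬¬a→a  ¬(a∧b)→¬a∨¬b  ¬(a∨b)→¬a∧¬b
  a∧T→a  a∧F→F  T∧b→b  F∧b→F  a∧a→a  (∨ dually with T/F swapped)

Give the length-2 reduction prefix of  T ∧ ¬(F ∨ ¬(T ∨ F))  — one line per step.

Answer: after 2 steps: ¬F ∧ ¬¬(T ∨ F)

Derivation:
  start: T ∧ ¬(F ∨ ¬(T ∨ F))
  [1] ¬(F ∨ ¬(T ∨ F))
  [2] ¬F ∧ ¬¬(T ∨ F)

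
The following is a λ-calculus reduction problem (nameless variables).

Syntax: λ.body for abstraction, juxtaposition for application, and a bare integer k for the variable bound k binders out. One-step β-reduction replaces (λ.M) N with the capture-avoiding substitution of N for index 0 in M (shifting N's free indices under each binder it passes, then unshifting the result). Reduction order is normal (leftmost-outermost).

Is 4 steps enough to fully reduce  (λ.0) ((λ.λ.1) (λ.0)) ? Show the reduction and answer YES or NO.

Answer: YES — reaches normal form λ.λ.0 in 2 ≤ 4 steps

Derivation:
  start: (λ.0) ((λ.λ.1) (λ.0))
  step 1: (λ.λ.1) (λ.0)
  step 2: λ.λ.0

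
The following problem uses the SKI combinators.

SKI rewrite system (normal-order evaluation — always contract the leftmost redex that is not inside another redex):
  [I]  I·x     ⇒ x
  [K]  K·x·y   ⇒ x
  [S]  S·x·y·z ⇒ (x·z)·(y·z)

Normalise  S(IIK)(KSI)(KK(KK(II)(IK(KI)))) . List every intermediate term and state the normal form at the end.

Answer: normal form = K  (in 5 steps)

Reduction:
  start: S(IIK)(KSI)(KK(KK(II)(IK(KI))))
  step 1: IIK(KK(KK(II)(IK(KI))))(KSI(KK(KK(II)(IK(KI)))))
  step 2: IK(KK(KK(II)(IK(KI))))(KSI(KK(KK(II)(IK(KI)))))
  step 3: K(KK(KK(II)(IK(KI))))(KSI(KK(KK(II)(IK(KI)))))
  step 4: KK(KK(II)(IK(KI)))
  step 5: K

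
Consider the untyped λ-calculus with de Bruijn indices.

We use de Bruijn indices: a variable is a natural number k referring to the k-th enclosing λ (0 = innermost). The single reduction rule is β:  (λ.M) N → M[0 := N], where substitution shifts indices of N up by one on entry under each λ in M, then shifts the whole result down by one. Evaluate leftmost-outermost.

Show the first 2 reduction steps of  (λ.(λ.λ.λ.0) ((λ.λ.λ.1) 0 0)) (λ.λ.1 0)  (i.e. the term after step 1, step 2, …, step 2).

  start: (λ.(λ.λ.λ.0) ((λ.λ.λ.1) 0 0)) (λ.λ.1 0)
  →1  (λ.λ.λ.0) ((λ.λ.λ.1) (λ.λ.1 0) (λ.λ.1 0))
  →2  λ.λ.0

Answer: after 2 steps: λ.λ.0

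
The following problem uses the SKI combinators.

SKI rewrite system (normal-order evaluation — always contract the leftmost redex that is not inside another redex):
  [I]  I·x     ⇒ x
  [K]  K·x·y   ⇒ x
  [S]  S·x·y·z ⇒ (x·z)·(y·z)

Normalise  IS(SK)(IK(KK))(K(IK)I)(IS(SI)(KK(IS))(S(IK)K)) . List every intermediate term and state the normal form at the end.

Answer: normal form = K  (in 7 steps)

Working:
  start: IS(SK)(IK(KK))(K(IK)I)(IS(SI)(KK(IS))(S(IK)K))
  step 1: S(SK)(IK(KK))(K(IK)I)(IS(SI)(KK(IS))(S(IK)K))
  step 2: SK(K(IK)I)(IK(KK)(K(IK)I))(IS(SI)(KK(IS))(S(IK)K))
  step 3: K(IK(KK)(K(IK)I))(K(IK)I(IK(KK)(K(IK)I)))(IS(SI)(KK(IS))(S(IK)K))
  step 4: IK(KK)(K(IK)I)(IS(SI)(KK(IS))(S(IK)K))
  step 5: K(KK)(K(IK)I)(IS(SI)(KK(IS))(S(IK)K))
  step 6: KK(IS(SI)(KK(IS))(S(IK)K))
  step 7: K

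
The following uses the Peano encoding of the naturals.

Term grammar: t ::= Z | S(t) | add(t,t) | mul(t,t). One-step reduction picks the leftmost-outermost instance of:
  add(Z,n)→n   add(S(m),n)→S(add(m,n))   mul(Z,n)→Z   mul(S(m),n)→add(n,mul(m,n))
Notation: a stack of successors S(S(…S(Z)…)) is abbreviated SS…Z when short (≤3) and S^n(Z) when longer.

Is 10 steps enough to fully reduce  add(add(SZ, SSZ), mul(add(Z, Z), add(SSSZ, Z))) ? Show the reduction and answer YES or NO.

  start: add(add(SZ, SSZ), mul(add(Z, Z), add(SSSZ, Z)))
  [1] add(S(add(Z, SSZ)), mul(add(Z, Z), add(SSSZ, Z)))
  [2] S(add(add(Z, SSZ), mul(add(Z, Z), add(SSSZ, Z))))
  [3] S(add(SSZ, mul(add(Z, Z), add(SSSZ, Z))))
  [4] S(S(add(SZ, mul(add(Z, Z), add(SSSZ, Z)))))
  [5] S(S(S(add(Z, mul(add(Z, Z), add(SSSZ, Z))))))
  [6] S(S(S(mul(add(Z, Z), add(SSSZ, Z)))))
  [7] S(S(S(mul(Z, add(SSSZ, Z)))))
  [8] SSSZ

Answer: YES — reaches normal form SSSZ in 8 ≤ 10 steps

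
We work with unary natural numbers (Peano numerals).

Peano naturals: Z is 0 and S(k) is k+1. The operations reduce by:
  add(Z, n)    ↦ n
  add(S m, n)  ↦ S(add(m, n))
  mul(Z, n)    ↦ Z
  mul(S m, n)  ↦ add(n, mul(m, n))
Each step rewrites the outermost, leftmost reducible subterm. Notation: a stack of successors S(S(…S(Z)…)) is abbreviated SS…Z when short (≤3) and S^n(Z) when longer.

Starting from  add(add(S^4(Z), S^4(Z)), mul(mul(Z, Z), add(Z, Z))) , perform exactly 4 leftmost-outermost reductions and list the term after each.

Answer: after 4 steps: S(S(add(add(SSZ, S^4(Z)), mul(mul(Z, Z), add(Z, Z)))))

Reduction:
  start: add(add(S^4(Z), S^4(Z)), mul(mul(Z, Z), add(Z, Z)))
  →1  add(S(add(SSSZ, S^4(Z))), mul(mul(Z, Z), add(Z, Z)))
  →2  S(add(add(SSSZ, S^4(Z)), mul(mul(Z, Z), add(Z, Z))))
  →3  S(add(S(add(SSZ, S^4(Z))), mul(mul(Z, Z), add(Z, Z))))
  →4  S(S(add(add(SSZ, S^4(Z)), mul(mul(Z, Z), add(Z, Z)))))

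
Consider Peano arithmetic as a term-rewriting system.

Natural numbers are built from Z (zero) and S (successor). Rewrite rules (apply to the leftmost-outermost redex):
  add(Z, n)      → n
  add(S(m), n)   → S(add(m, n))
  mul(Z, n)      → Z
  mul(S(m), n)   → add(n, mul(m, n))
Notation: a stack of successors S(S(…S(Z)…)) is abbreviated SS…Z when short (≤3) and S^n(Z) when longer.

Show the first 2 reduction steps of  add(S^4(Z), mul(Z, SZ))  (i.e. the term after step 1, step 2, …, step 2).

  start: add(S^4(Z), mul(Z, SZ))
  →1  S(add(SSSZ, mul(Z, SZ)))
  →2  S(S(add(SSZ, mul(Z, SZ))))

Answer: after 2 steps: S(S(add(SSZ, mul(Z, SZ))))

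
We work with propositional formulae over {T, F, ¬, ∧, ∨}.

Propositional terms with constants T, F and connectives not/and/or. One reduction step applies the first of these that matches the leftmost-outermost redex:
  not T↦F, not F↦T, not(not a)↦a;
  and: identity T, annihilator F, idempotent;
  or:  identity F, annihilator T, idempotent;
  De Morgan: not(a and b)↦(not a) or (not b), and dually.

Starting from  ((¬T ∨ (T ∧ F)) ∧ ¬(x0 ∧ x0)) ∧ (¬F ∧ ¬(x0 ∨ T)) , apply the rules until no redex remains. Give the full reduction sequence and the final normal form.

  start: ((¬T ∨ (T ∧ F)) ∧ ¬(x0 ∧ x0)) ∧ (¬F ∧ ¬(x0 ∨ T))
  step 1: ((F ∨ (T ∧ F)) ∧ ¬(x0 ∧ x0)) ∧ (¬F ∧ ¬(x0 ∨ T))
  step 2: ((T ∧ F) ∧ ¬(x0 ∧ x0)) ∧ (¬F ∧ ¬(x0 ∨ T))
  step 3: (F ∧ ¬(x0 ∧ x0)) ∧ (¬F ∧ ¬(x0 ∨ T))
  step 4: F ∧ (¬F ∧ ¬(x0 ∨ T))
  step 5: F

Answer: normal form = F  (in 5 steps)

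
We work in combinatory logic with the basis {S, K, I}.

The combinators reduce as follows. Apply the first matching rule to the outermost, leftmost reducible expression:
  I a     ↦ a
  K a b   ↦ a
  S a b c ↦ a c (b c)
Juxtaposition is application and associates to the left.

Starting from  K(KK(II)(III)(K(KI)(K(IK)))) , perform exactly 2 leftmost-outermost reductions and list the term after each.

  start: K(KK(II)(III)(K(KI)(K(IK))))
  step 1: K(K(III)(K(KI)(K(IK))))
  step 2: K(III)

Answer: after 2 steps: K(III)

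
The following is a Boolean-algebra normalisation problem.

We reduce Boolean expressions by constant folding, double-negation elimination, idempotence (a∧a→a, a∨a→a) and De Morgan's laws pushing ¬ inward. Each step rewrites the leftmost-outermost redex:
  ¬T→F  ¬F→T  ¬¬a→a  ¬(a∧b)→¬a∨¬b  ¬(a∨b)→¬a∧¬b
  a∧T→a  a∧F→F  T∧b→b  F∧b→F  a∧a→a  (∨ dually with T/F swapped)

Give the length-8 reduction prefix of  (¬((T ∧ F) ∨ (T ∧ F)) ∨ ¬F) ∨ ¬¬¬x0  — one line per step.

  start: (¬((T ∧ F) ∨ (T ∧ F)) ∨ ¬F) ∨ ¬¬¬x0
  step 1: ((¬(T ∧ F) ∧ ¬(T ∧ F)) ∨ ¬F) ∨ ¬¬¬x0
  step 2: (¬(T ∧ F) ∨ ¬F) ∨ ¬¬¬x0
  step 3: ((¬T ∨ ¬F) ∨ ¬F) ∨ ¬¬¬x0
  step 4: ((F ∨ ¬F) ∨ ¬F) ∨ ¬¬¬x0
  step 5: (¬F ∨ ¬F) ∨ ¬¬¬x0
  step 6: ¬F ∨ ¬¬¬x0
  step 7: T ∨ ¬¬¬x0
  step 8: T

Answer: after 8 steps: T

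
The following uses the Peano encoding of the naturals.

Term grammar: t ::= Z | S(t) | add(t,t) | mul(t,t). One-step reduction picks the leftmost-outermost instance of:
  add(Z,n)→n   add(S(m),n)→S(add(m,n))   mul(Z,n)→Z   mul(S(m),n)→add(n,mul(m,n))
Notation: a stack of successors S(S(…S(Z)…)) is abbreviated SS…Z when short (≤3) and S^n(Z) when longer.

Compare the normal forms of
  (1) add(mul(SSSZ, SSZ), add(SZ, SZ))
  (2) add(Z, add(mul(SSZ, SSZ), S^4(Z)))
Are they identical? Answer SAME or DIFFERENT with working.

Answer: SAME — A ⇓ S^8(Z), B ⇓ S^8(Z)

Derivation:
Term A:
  start: add(mul(SSSZ, SSZ), add(SZ, SZ))
  →1  add(add(SSZ, mul(SSZ, SSZ)), add(SZ, SZ))
  →2  add(S(add(SZ, mul(SSZ, SSZ))), add(SZ, SZ))
  →3  S(add(add(SZ, mul(SSZ, SSZ)), add(SZ, SZ)))
  →4  S(add(S(add(Z, mul(SSZ, SSZ))), add(SZ, SZ)))
  →5  S(S(add(add(Z, mul(SSZ, SSZ)), add(SZ, SZ))))
  →6  S(S(add(mul(SSZ, SSZ), add(SZ, SZ))))
  →7  S(S(add(add(SSZ, mul(SZ, SSZ)), add(SZ, SZ))))
  →8  S(S(add(S(add(SZ, mul(SZ, SSZ))), add(SZ, SZ))))
  →9  S(S(S(add(add(SZ, mul(SZ, SSZ)), add(SZ, SZ)))))
  →10  S(S(S(add(S(add(Z, mul(SZ, SSZ))), add(SZ, SZ)))))
  →11  S(S(S(S(add(add(Z, mul(SZ, SSZ)), add(SZ, SZ))))))
  →12  S(S(S(S(add(mul(SZ, SSZ), add(SZ, SZ))))))
  →13  S(S(S(S(add(add(SSZ, mul(Z, SSZ)), add(SZ, SZ))))))
  →14  S(S(S(S(add(S(add(SZ, mul(Z, SSZ))), add(SZ, SZ))))))
  →15  S(S(S(S(S(add(add(SZ, mul(Z, SSZ)), add(SZ, SZ)))))))
  →16  S(S(S(S(S(add(S(add(Z, mul(Z, SSZ))), add(SZ, SZ)))))))
  →17  S(S(S(S(S(S(add(add(Z, mul(Z, SSZ)), add(SZ, SZ))))))))
  →18  S(S(S(S(S(S(add(mul(Z, SSZ), add(SZ, SZ))))))))
  →19  S(S(S(S(S(S(add(Z, add(SZ, SZ))))))))
  →20  S(S(S(S(S(S(add(SZ, SZ)))))))
  →21  S(S(S(S(S(S(S(add(Z, SZ))))))))
  →22  S^8(Z)

Term B:
  start: add(Z, add(mul(SSZ, SSZ), S^4(Z)))
  →1  add(mul(SSZ, SSZ), S^4(Z))
  →2  add(add(SSZ, mul(SZ, SSZ)), S^4(Z))
  →3  add(S(add(SZ, mul(SZ, SSZ))), S^4(Z))
  →4  S(add(add(SZ, mul(SZ, SSZ)), S^4(Z)))
  →5  S(add(S(add(Z, mul(SZ, SSZ))), S^4(Z)))
  →6  S(S(add(add(Z, mul(SZ, SSZ)), S^4(Z))))
  →7  S(S(add(mul(SZ, SSZ), S^4(Z))))
  →8  S(S(add(add(SSZ, mul(Z, SSZ)), S^4(Z))))
  →9  S(S(add(S(add(SZ, mul(Z, SSZ))), S^4(Z))))
  →10  S(S(S(add(add(SZ, mul(Z, SSZ)), S^4(Z)))))
  →11  S(S(S(add(S(add(Z, mul(Z, SSZ))), S^4(Z)))))
  →12  S(S(S(S(add(add(Z, mul(Z, SSZ)), S^4(Z))))))
  →13  S(S(S(S(add(mul(Z, SSZ), S^4(Z))))))
  →14  S(S(S(S(add(Z, S^4(Z))))))
  →15  S^8(Z)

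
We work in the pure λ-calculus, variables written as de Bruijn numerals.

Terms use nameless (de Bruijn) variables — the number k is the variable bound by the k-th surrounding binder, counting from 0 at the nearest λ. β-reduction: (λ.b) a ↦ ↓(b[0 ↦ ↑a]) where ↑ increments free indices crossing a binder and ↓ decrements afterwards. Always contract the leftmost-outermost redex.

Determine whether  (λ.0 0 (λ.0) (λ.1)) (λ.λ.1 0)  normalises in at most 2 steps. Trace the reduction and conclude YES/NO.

  start: (λ.0 0 (λ.0) (λ.1)) (λ.λ.1 0)
  →1  (λ.λ.1 0) (λ.λ.1 0) (λ.0) (λ.λ.λ.1 0)
  →2  (λ.(λ.λ.1 0) 0) (λ.0) (λ.λ.λ.1 0)

Answer: NO — after 2 steps the term is (λ.(λ.λ.1 0) 0) (λ.0) (λ.λ.λ.1 0), not yet normal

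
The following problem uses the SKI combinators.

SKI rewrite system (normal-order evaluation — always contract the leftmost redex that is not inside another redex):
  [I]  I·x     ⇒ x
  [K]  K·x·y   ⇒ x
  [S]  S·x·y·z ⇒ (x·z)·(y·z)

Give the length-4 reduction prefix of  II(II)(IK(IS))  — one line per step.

Answer: after 4 steps: IK(IS)

Working:
  start: II(II)(IK(IS))
  step 1: I(II)(IK(IS))
  step 2: II(IK(IS))
  step 3: I(IK(IS))
  step 4: IK(IS)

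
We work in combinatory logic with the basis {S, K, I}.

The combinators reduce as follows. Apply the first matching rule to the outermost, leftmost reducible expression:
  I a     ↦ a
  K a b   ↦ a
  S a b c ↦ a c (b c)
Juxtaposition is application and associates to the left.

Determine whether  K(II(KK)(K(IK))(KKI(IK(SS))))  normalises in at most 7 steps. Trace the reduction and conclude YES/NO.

Answer: YES — reaches normal form K(K(K(K(SS)))) in 5 ≤ 7 steps

Derivation:
  start: K(II(KK)(K(IK))(KKI(IK(SS))))
  [1] K(I(KK)(K(IK))(KKI(IK(SS))))
  [2] K(KK(K(IK))(KKI(IK(SS))))
  [3] K(K(KKI(IK(SS))))
  [4] K(K(K(IK(SS))))
  [5] K(K(K(K(SS))))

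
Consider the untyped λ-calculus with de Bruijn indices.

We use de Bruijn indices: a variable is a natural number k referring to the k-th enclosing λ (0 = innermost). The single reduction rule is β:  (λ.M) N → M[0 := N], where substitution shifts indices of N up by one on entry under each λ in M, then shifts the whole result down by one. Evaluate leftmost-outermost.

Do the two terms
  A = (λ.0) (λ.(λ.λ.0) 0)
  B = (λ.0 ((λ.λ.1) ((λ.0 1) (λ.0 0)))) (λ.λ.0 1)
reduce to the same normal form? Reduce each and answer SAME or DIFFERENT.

Answer: DIFFERENT — A ⇓ λ.λ.0, B ⇓ λ.0 (λ.λ.0 (λ.λ.0 1))

Reduction:
Term A:
  start: (λ.0) (λ.(λ.λ.0) 0)
  step 1: λ.(λ.λ.0) 0
  step 2: λ.λ.0

Term B:
  start: (λ.0 ((λ.λ.1) ((λ.0 1) (λ.0 0)))) (λ.λ.0 1)
  step 1: (λ.λ.0 1) ((λ.λ.1) ((λ.0 (λ.λ.0 1)) (λ.0 0)))
  step 2: λ.0 ((λ.λ.1) ((λ.0 (λ.λ.0 1)) (λ.0 0)))
  step 3: λ.0 (λ.(λ.0 (λ.λ.0 1)) (λ.0 0))
  step 4: λ.0 (λ.(λ.0 0) (λ.λ.0 1))
  step 5: λ.0 (λ.(λ.λ.0 1) (λ.λ.0 1))
  step 6: λ.0 (λ.λ.0 (λ.λ.0 1))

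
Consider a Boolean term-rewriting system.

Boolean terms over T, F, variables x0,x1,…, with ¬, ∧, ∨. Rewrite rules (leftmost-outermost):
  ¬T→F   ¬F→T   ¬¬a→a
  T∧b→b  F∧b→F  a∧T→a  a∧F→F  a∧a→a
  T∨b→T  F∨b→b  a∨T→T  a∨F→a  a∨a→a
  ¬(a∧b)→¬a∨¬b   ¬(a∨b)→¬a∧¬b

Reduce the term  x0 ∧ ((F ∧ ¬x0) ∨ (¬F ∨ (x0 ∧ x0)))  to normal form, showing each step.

Answer: normal form = x0  (in 5 steps)

Derivation:
  start: x0 ∧ ((F ∧ ¬x0) ∨ (¬F ∨ (x0 ∧ x0)))
  step 1: x0 ∧ (F ∨ (¬F ∨ (x0 ∧ x0)))
  step 2: x0 ∧ (¬F ∨ (x0 ∧ x0))
  step 3: x0 ∧ (T ∨ (x0 ∧ x0))
  step 4: x0 ∧ T
  step 5: x0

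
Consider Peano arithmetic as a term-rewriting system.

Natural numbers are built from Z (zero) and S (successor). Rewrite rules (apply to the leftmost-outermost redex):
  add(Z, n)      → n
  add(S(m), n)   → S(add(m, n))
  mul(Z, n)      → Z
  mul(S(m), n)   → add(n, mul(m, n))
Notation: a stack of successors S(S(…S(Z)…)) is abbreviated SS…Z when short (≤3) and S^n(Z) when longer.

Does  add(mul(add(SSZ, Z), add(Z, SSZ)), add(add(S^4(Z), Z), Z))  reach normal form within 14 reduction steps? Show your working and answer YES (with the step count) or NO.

  start: add(mul(add(SSZ, Z), add(Z, SSZ)), add(add(S^4(Z), Z), Z))
  [1] add(mul(S(add(SZ, Z)), add(Z, SSZ)), add(add(S^4(Z), Z), Z))
  [2] add(add(add(Z, SSZ), mul(add(SZ, Z), add(Z, SSZ))), add(add(S^4(Z), Z), Z))
  [3] add(add(SSZ, mul(add(SZ, Z), add(Z, SSZ))), add(add(S^4(Z), Z), Z))
  [4] add(S(add(SZ, mul(add(SZ, Z), add(Z, SSZ)))), add(add(S^4(Z), Z), Z))
  [5] S(add(add(SZ, mul(add(SZ, Z), add(Z, SSZ))), add(add(S^4(Z), Z), Z)))
  [6] S(add(S(add(Z, mul(add(SZ, Z), add(Z, SSZ)))), add(add(S^4(Z), Z), Z)))
  [7] S(S(add(add(Z, mul(add(SZ, Z), add(Z, SSZ))), add(add(S^4(Z), Z), Z))))
  [8] S(S(add(mul(add(SZ, Z), add(Z, SSZ)), add(add(S^4(Z), Z), Z))))
  [9] S(S(add(mul(S(add(Z, Z)), add(Z, SSZ)), add(add(S^4(Z), Z), Z))))
  [10] S(S(add(add(add(Z, SSZ), mul(add(Z, Z), add(Z, SSZ))), add(add(S^4(Z), Z), Z))))
  [11] S(S(add(add(SSZ, mul(add(Z, Z), add(Z, SSZ))), add(add(S^4(Z), Z), Z))))
  [12] S(S(add(S(add(SZ, mul(add(Z, Z), add(Z, SSZ)))), add(add(S^4(Z), Z), Z))))
  [13] S(S(S(add(add(SZ, mul(add(Z, Z), add(Z, SSZ))), add(add(S^4(Z), Z), Z)))))
  [14] S(S(S(add(S(add(Z, mul(add(Z, Z), add(Z, SSZ)))), add(add(S^4(Z), Z), Z)))))

Answer: NO — after 14 steps the term is S(S(S(add(S(add(Z, mul(add(Z, Z), add(Z, SSZ)))), add(add(S^4(Z), Z), Z))))), not yet normal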